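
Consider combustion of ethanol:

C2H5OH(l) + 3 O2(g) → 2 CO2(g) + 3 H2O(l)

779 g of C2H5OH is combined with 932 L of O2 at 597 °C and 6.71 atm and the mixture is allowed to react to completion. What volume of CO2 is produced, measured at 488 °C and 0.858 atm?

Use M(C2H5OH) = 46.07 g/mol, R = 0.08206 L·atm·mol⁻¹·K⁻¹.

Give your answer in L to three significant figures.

2460 L

n(C2H5OH) = 779 / 46.07 = 16.91 mol
n(O2) = PV/RT = (6.71 × 932) / (0.08206 × 870.15) = 87.58 mol
For 16.91 mol C2H5OH, stoichiometry requires (3/1) × 16.91 = 50.73 mol O2; 87.58 mol is available, so C2H5OH is limiting.
n(CO2) = (2/1) × 16.91 = 33.82 mol
V(CO2) = nRT/P = 33.82 × 0.08206 × 761.15 / 0.858 = 2462 L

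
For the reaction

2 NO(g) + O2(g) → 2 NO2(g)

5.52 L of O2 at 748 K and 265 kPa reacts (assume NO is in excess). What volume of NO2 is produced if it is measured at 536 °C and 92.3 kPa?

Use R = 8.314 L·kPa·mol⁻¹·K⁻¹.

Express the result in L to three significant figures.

34.3 L

n(O2) = PV/RT = (265 × 5.52) / (8.314 × 748) = 0.2352 mol
n(NO2) = (2/1) × 0.2352 = 0.4704 mol
V = nRT/P = 0.4704 × 8.314 × 809.15 / 92.3 = 34.29 L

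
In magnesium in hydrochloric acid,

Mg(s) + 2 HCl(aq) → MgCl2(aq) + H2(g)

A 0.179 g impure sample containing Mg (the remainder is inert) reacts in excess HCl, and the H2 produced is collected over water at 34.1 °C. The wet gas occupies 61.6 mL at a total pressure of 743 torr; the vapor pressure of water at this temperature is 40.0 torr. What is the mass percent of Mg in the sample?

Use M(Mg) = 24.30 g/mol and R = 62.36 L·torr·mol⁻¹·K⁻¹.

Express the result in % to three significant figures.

30.7 %

P(H2) = 743 − 40.0 = 703.0 torr
n(H2) = PV/RT = (703.0 × 0.06160) / (62.36 × 307.25) = 0.002260 mol
n(Mg) = (1/1) × 0.002260 = 0.002260 mol
m(Mg) = 0.002260 × 24.30 = 0.05492 g
%Mg = 0.05492 / 0.179 × 100 = 30.68%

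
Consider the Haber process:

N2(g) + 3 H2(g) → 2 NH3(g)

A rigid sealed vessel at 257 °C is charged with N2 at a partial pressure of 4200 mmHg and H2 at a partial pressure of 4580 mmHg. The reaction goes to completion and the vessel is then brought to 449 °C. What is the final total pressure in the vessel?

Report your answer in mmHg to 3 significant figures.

Because the vessel is rigid and T is held at 257 °C, work the stoichiometry in partial pressures (P_i = n_iRT/V).
P(H2) required for 4200 mmHg of N2 = (3/1) × 4200 = 12600 mmHg; available 4580 mmHg, so H2 is limiting.
P(N2) remaining = 4200 − (1/3) × 4580 = 2673 mmHg
P(gaseous products) = (2)/3 × 4580 = 3053 mmHg
P_total at 257 °C = 2673 + 3053 = 5726 mmHg
Scaling to 449 °C: P = 5726 × 722.15/530.15 = 7800 mmHg

7800 mmHg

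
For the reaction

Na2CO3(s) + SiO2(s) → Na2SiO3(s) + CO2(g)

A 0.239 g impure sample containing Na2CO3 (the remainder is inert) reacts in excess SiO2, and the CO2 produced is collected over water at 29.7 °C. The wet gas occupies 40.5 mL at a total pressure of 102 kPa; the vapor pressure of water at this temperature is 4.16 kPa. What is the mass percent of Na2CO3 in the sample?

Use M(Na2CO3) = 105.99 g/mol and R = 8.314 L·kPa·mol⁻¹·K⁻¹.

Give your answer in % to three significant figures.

P(CO2) = 102 − 4.16 = 97.84 kPa
n(CO2) = PV/RT = (97.84 × 0.04050) / (8.314 × 302.85) = 0.001574 mol
n(Na2CO3) = (1/1) × 0.001574 = 0.001574 mol
m(Na2CO3) = 0.001574 × 105.99 = 0.1668 g
%Na2CO3 = 0.1668 / 0.239 × 100 = 69.79%

69.8 %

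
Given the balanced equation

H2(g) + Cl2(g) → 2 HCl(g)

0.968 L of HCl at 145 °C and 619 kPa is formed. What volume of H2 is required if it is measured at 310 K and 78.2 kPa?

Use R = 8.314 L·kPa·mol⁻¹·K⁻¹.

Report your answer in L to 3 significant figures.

2.84 L

n(HCl) = PV/RT = (619 × 0.968) / (8.314 × 418.15) = 0.1724 mol
n(H2) = (1/2) × 0.1724 = 0.08620 mol
V = nRT/P = 0.08620 × 8.314 × 310 / 78.2 = 2.841 L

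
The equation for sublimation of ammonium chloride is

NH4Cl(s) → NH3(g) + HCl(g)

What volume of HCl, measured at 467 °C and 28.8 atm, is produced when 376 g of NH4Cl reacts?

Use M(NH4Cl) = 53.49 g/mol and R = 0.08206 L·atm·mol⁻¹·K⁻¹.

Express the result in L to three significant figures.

14.8 L

n(NH4Cl) = 376.0 / 53.49 = 7.029 mol
n(HCl) = (1/1) × 7.029 = 7.029 mol
V = nRT/P = 7.029 × 0.08206 × 740.15 / 28.8 = 14.82 L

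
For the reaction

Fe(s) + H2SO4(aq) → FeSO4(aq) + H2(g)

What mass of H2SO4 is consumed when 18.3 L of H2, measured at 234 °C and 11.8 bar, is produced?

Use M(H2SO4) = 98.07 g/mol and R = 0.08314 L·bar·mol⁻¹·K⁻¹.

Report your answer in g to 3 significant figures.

502 g

n(H2) = PV/RT = (11.8 × 18.3) / (0.08314 × 507.15) = 5.121 mol
n(H2SO4) = (1/1) × 5.121 = 5.121 mol
m(H2SO4) = 5.121 × 98.07 = 502.2 g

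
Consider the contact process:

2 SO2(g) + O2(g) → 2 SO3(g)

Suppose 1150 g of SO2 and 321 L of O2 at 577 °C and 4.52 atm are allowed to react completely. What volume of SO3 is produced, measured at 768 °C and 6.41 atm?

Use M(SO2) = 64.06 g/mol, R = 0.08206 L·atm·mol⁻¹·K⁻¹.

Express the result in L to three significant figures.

239 L

n(SO2) = 1150 / 64.06 = 17.95 mol
n(O2) = PV/RT = (4.52 × 321) / (0.08206 × 850.15) = 20.80 mol
For 17.95 mol SO2, stoichiometry requires (1/2) × 17.95 = 8.975 mol O2; 20.80 mol is available, so SO2 is limiting.
n(SO3) = (2/2) × 17.95 = 17.95 mol
V(SO3) = nRT/P = 17.95 × 0.08206 × 1041.15 / 6.41 = 239.2 L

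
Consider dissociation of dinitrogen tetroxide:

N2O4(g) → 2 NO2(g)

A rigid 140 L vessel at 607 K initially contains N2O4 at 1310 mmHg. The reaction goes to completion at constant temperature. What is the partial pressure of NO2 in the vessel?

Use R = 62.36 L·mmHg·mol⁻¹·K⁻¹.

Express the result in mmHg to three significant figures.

n(N2O4)₀ = PV/RT = (1310 × 140) / (62.36 × 607) = 4.845 mol
n(NO2) = (2/1) × 4.845 = 9.690 mol
P(NO2) = nRT/V = 9.690 × 62.36 × 607 / 140 = 2620 mmHg

2620 mmHg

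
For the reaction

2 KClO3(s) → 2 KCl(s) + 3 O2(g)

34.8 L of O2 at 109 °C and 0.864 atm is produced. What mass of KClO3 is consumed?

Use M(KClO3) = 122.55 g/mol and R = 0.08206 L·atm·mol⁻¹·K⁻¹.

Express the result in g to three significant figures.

78.3 g

n(O2) = PV/RT = (0.864 × 34.8) / (0.08206 × 382.15) = 0.9588 mol
n(KClO3) = (2/3) × 0.9588 = 0.6392 mol
m(KClO3) = 0.6392 × 122.55 = 78.33 g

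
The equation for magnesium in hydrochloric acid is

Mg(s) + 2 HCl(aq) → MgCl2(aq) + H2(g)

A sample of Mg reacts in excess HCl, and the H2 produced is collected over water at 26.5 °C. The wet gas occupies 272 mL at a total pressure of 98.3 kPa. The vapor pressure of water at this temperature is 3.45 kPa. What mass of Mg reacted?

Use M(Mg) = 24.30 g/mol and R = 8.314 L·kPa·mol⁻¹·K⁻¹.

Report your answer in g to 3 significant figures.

P(H2) = 98.3 − 3.45 = 94.85 kPa
n(H2) = PV/RT = (94.85 × 0.2720) / (8.314 × 299.65) = 0.01036 mol
n(Mg) = (1/1) × 0.01036 = 0.01036 mol
m(Mg) = 0.01036 × 24.30 = 0.2517 g

0.252 g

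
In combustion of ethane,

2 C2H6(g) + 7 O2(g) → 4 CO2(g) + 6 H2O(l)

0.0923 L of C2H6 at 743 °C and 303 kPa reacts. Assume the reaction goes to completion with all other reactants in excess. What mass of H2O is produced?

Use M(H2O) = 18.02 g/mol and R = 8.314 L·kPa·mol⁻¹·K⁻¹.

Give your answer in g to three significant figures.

n(C2H6) = PV/RT = (303 × 0.0923) / (8.314 × 1016.15) = 0.003310 mol
n(H2O) = (6/2) × 0.003310 = 0.009930 mol
m(H2O) = 0.009930 × 18.02 = 0.1789 g

0.179 g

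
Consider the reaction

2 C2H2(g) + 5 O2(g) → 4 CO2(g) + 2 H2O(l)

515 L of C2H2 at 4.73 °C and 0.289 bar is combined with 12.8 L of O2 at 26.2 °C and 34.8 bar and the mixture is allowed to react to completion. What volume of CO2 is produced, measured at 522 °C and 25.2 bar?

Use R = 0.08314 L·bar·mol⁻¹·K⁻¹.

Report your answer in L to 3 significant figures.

33.8 L

n(C2H2) = PV/RT = (0.289 × 515) / (0.08314 × 277.88) = 6.442 mol
n(O2) = PV/RT = (34.8 × 12.8) / (0.08314 × 299.35) = 17.90 mol
For 6.442 mol C2H2, stoichiometry requires (5/2) × 6.442 = 16.11 mol O2; 17.90 mol is available, so C2H2 is limiting.
n(CO2) = (4/2) × 6.442 = 12.88 mol
V(CO2) = nRT/P = 12.88 × 0.08314 × 795.15 / 25.2 = 33.79 L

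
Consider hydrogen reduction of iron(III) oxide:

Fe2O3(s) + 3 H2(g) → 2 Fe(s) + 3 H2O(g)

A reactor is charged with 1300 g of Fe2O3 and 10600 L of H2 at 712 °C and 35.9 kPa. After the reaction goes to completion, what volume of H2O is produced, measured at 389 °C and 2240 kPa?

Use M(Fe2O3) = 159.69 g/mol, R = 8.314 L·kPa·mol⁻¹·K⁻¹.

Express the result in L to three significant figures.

60.0 L

n(Fe2O3) = 1300 / 159.69 = 8.141 mol
n(H2) = PV/RT = (35.9 × 10600) / (8.314 × 985.15) = 46.46 mol
For 8.141 mol Fe2O3, stoichiometry requires (3/1) × 8.141 = 24.42 mol H2; 46.46 mol is available, so Fe2O3 is limiting.
n(H2O) = (3/1) × 8.141 = 24.42 mol
V(H2O) = nRT/P = 24.42 × 8.314 × 662.15 / 2240 = 60.02 L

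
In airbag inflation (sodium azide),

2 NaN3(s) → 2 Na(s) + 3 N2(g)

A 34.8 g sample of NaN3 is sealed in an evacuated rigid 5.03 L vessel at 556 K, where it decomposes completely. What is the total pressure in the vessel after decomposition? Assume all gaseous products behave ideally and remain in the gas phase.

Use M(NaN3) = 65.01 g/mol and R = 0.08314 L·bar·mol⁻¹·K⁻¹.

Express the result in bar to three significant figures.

7.38 bar

n(NaN3) = 34.8 / 65.01 = 0.5353 mol
n(gas produced) = (3/2) × 0.5353 = 0.8030 mol
P = nRT/V = 0.8030 × 0.08314 × 556 / 5.03 = 7.380 bar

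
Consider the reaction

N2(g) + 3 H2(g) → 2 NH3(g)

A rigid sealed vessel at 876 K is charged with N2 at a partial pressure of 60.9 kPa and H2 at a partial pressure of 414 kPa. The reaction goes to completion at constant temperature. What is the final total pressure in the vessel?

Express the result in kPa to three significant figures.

353 kPa

Because the vessel is rigid and T is held at 876 K, work the stoichiometry in partial pressures (P_i = n_iRT/V).
P(H2) required for 60.9 kPa of N2 = (3/1) × 60.9 = 182.7 kPa; available 414 kPa, so N2 is limiting.
P(H2) remaining = 414 − (3/1) × 60.9 = 231.3 kPa
P(gaseous products) = (2)/1 × 60.9 = 121.8 kPa
P_total at 876 K = 231.3 + 121.8 = 353.1 kPa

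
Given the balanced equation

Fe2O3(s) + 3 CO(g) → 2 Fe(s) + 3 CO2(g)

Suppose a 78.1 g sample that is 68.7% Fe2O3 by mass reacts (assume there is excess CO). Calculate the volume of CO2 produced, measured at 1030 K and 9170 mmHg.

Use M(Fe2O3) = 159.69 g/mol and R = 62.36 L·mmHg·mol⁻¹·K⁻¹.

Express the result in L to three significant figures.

7.06 L

mass of Fe2O3 = 78.1 × 68.7/100 = 53.65 g
n(Fe2O3) = 53.65 / 159.69 = 0.3360 mol
n(CO2) = (3/1) × 0.3360 = 1.008 mol
V = nRT/P = 1.008 × 62.36 × 1030 / 9170 = 7.060 L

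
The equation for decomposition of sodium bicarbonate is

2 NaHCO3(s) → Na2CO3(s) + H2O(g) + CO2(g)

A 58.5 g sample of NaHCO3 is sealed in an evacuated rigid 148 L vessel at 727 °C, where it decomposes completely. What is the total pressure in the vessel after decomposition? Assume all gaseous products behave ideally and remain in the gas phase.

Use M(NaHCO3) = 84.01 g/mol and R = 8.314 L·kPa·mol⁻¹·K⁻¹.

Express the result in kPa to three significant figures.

39.1 kPa

n(NaHCO3) = 58.5 / 84.01 = 0.6963 mol
n(gas produced) = (2/2) × 0.6963 = 0.6963 mol
P = nRT/V = 0.6963 × 8.314 × 1000.15 / 148 = 39.12 kPa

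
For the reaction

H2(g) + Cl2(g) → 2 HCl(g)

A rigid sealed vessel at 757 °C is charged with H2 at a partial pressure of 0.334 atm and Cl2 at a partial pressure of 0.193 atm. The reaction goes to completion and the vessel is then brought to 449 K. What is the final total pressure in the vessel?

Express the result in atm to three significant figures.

0.230 atm

Because the vessel is rigid and T is held at 757 °C, work the stoichiometry in partial pressures (P_i = n_iRT/V).
P(Cl2) required for 0.334 atm of H2 = (1/1) × 0.334 = 0.3340 atm; available 0.193 atm, so Cl2 is limiting.
P(H2) remaining = 0.334 − (1/1) × 0.193 = 0.1410 atm
P(gaseous products) = (2)/1 × 0.193 = 0.3860 atm
P_total at 757 °C = 0.1410 + 0.3860 = 0.5270 atm
Scaling to 449 K: P = 0.5270 × 449/1030.15 = 0.2297 atm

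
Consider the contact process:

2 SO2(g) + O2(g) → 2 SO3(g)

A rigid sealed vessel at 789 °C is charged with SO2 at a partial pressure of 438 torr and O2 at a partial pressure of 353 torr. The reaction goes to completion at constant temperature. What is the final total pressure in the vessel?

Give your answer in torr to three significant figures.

572 torr

Because the vessel is rigid and T is held at 789 °C, work the stoichiometry in partial pressures (P_i = n_iRT/V).
P(O2) required for 438 torr of SO2 = (1/2) × 438 = 219.0 torr; available 353 torr, so SO2 is limiting.
P(O2) remaining = 353 − (1/2) × 438 = 134.0 torr
P(gaseous products) = (2)/2 × 438 = 438.0 torr
P_total at 789 °C = 134.0 + 438.0 = 572.0 torr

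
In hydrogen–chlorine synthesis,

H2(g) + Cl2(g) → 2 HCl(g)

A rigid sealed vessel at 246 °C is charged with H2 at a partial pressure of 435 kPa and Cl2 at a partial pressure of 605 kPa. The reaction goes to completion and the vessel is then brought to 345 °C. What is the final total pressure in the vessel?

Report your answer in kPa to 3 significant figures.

At constant V, partial pressures at 246 °C are proportional to moles, so apply stoichiometry directly to pressures.
P(Cl2) required for 435 kPa of H2 = (1/1) × 435 = 435.0 kPa; available 605 kPa, so H2 is limiting.
P(Cl2) remaining = 605 − (1/1) × 435 = 170.0 kPa
P(gaseous products) = (2)/1 × 435 = 870.0 kPa
P_total at 246 °C = 170.0 + 870.0 = 1040 kPa
Scaling to 345 °C: P = 1040 × 618.15/519.15 = 1238 kPa

1240 kPa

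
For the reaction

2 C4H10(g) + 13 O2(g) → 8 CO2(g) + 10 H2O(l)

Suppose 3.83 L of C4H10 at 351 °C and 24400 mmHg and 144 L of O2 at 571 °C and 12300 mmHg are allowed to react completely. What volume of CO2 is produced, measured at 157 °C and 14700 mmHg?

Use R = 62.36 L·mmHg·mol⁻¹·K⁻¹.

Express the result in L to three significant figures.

n(C4H10) = PV/RT = (24400 × 3.83) / (62.36 × 624.15) = 2.401 mol
n(O2) = PV/RT = (12300 × 144) / (62.36 × 844.15) = 33.65 mol
For 2.401 mol C4H10, stoichiometry requires (13/2) × 2.401 = 15.61 mol O2; 33.65 mol is available, so C4H10 is limiting.
n(CO2) = (8/2) × 2.401 = 9.604 mol
V(CO2) = nRT/P = 9.604 × 62.36 × 430.15 / 14700 = 17.53 L

17.5 L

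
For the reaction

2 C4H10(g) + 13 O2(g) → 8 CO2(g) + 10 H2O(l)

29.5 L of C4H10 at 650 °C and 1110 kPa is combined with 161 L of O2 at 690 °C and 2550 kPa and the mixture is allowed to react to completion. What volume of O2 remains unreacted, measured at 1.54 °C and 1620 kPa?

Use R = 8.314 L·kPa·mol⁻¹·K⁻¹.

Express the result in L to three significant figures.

n(C4H10) = PV/RT = (1110 × 29.5) / (8.314 × 923.15) = 4.266 mol
n(O2) = PV/RT = (2550 × 161) / (8.314 × 963.15) = 51.27 mol
For 4.266 mol C4H10, stoichiometry requires (13/2) × 4.266 = 27.73 mol O2; 51.27 mol is available, so C4H10 is limiting.
n(O2) consumed = (13/2) × 4.266 = 27.73 mol; remaining = 51.27 − 27.73 = 23.54 mol
V(O2) = nRT/P = 23.54 × 8.314 × 274.69 / 1620 = 33.19 L

33.2 L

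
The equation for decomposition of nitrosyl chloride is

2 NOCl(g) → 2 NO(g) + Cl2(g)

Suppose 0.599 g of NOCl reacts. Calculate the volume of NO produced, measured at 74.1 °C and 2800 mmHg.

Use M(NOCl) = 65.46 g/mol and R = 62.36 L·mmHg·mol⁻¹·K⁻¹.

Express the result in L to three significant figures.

0.0708 L

n(NOCl) = 0.5990 / 65.46 = 0.009151 mol
n(NO) = (2/2) × 0.009151 = 0.009151 mol
V = nRT/P = 0.009151 × 62.36 × 347.25 / 2800 = 0.07077 L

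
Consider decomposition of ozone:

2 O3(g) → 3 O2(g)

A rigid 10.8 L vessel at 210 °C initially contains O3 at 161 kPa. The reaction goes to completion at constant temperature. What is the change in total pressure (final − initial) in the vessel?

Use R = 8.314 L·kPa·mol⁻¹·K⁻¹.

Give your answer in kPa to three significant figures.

80.5 kPa

Rigid vessel, constant T ⇒ P scales with total gas moles (2 → 3).
P_final = (3/2) × 161 = 241.5 kPa; ΔP = 241.5 − 161 = 80.50 kPa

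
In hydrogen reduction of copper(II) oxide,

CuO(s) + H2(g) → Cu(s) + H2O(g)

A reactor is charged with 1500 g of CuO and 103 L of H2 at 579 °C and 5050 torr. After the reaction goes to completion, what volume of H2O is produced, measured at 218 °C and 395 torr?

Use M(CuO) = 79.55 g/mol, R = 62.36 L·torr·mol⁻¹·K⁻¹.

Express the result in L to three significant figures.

n(CuO) = 1500 / 79.55 = 18.86 mol
n(H2) = PV/RT = (5050 × 103) / (62.36 × 852.15) = 9.788 mol
For 18.86 mol CuO, stoichiometry requires (1/1) × 18.86 = 18.86 mol H2; 9.788 mol is available, so H2 is limiting.
n(H2O) = (1/1) × 9.788 = 9.788 mol
V(H2O) = nRT/P = 9.788 × 62.36 × 491.15 / 395 = 759.0 L

759 L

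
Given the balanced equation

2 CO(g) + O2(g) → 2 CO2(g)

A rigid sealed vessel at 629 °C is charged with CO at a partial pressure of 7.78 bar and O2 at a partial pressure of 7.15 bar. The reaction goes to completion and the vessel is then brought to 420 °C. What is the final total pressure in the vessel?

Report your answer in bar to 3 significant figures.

At constant V, partial pressures at 629 °C are proportional to moles, so apply stoichiometry directly to pressures.
P(O2) required for 7.78 bar of CO = (1/2) × 7.78 = 3.890 bar; available 7.15 bar, so CO is limiting.
P(O2) remaining = 7.15 − (1/2) × 7.78 = 3.260 bar
P(gaseous products) = (2)/2 × 7.78 = 7.780 bar
P_total at 629 °C = 3.260 + 7.780 = 11.04 bar
Scaling to 420 °C: P = 11.04 × 693.15/902.15 = 8.482 bar

8.48 bar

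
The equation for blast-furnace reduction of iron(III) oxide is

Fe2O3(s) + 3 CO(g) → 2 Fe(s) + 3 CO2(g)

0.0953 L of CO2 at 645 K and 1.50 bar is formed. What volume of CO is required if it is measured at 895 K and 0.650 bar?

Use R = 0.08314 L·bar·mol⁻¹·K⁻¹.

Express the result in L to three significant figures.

0.305 L

n(CO2) = PV/RT = (1.50 × 0.0953) / (0.08314 × 645) = 0.002666 mol
n(CO) = (3/3) × 0.002666 = 0.002666 mol
V = nRT/P = 0.002666 × 0.08314 × 895 / 0.650 = 0.3052 L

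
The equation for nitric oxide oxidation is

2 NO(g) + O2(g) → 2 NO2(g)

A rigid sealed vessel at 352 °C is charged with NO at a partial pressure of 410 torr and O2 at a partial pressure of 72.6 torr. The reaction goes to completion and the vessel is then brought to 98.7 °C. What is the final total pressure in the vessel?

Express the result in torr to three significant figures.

Because the vessel is rigid and T is held at 352 °C, work the stoichiometry in partial pressures (P_i = n_iRT/V).
P(O2) required for 410 torr of NO = (1/2) × 410 = 205.0 torr; available 72.6 torr, so O2 is limiting.
P(NO) remaining = 410 − (2/1) × 72.6 = 264.8 torr
P(gaseous products) = (2)/1 × 72.6 = 145.2 torr
P_total at 352 °C = 264.8 + 145.2 = 410.0 torr
Scaling to 98.7 °C: P = 410.0 × 371.85/625.15 = 243.9 torr

244 torr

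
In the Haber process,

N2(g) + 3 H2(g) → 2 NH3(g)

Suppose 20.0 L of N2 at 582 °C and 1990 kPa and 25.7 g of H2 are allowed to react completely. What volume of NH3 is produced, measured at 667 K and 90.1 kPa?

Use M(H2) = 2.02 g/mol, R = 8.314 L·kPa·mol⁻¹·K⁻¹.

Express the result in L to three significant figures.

n(N2) = PV/RT = (1990 × 20.0) / (8.314 × 855.15) = 5.598 mol
n(H2) = 25.7 / 2.02 = 12.72 mol
For 5.598 mol N2, stoichiometry requires (3/1) × 5.598 = 16.79 mol H2; 12.72 mol is available, so H2 is limiting.
n(NH3) = (2/3) × 12.72 = 8.480 mol
V(NH3) = nRT/P = 8.480 × 8.314 × 667 / 90.1 = 521.9 L

522 L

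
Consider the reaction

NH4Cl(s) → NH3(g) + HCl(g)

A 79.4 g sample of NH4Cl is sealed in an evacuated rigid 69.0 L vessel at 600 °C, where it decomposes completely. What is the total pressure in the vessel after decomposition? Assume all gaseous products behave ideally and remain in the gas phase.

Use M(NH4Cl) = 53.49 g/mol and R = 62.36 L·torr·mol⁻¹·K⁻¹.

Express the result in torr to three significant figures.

n(NH4Cl) = 79.4 / 53.49 = 1.484 mol
n(gas produced) = (2/1) × 1.484 = 2.968 mol
P = nRT/V = 2.968 × 62.36 × 873.15 / 69.0 = 2342 torr

2340 torr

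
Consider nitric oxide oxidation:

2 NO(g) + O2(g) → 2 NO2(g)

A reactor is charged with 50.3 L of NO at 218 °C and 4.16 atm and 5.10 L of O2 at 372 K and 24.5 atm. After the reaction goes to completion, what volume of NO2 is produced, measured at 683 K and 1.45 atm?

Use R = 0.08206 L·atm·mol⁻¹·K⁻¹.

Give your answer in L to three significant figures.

n(NO) = PV/RT = (4.16 × 50.3) / (0.08206 × 491.15) = 5.192 mol
n(O2) = PV/RT = (24.5 × 5.10) / (0.08206 × 372) = 4.093 mol
For 5.192 mol NO, stoichiometry requires (1/2) × 5.192 = 2.596 mol O2; 4.093 mol is available, so NO is limiting.
n(NO2) = (2/2) × 5.192 = 5.192 mol
V(NO2) = nRT/P = 5.192 × 0.08206 × 683 / 1.45 = 200.7 L

201 L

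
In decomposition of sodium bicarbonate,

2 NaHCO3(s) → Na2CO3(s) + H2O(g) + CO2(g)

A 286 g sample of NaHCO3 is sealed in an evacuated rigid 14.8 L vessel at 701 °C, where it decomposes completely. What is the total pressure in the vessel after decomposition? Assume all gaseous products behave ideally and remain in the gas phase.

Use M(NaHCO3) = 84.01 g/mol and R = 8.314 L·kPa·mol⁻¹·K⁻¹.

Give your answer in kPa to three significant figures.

1860 kPa

n(NaHCO3) = 286 / 84.01 = 3.404 mol
n(gas produced) = (2/2) × 3.404 = 3.404 mol
P = nRT/V = 3.404 × 8.314 × 974.15 / 14.8 = 1863 kPa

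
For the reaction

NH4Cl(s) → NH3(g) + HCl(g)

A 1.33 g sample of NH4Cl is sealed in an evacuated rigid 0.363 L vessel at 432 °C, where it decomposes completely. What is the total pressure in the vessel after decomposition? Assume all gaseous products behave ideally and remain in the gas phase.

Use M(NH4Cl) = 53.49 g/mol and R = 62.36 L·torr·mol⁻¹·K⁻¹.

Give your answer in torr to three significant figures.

n(NH4Cl) = 1.33 / 53.49 = 0.02486 mol
n(gas produced) = (2/1) × 0.02486 = 0.04972 mol
P = nRT/V = 0.04972 × 62.36 × 705.15 / 0.363 = 6023 torr

6020 torr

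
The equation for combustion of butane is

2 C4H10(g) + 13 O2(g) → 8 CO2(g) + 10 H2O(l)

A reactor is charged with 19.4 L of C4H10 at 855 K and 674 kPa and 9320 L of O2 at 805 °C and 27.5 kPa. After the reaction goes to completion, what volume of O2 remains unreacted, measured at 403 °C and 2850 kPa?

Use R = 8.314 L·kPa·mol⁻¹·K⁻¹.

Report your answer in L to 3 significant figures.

n(C4H10) = PV/RT = (674 × 19.4) / (8.314 × 855) = 1.839 mol
n(O2) = PV/RT = (27.5 × 9320) / (8.314 × 1078.15) = 28.59 mol
For 1.839 mol C4H10, stoichiometry requires (13/2) × 1.839 = 11.95 mol O2; 28.59 mol is available, so C4H10 is limiting.
n(O2) consumed = (13/2) × 1.839 = 11.95 mol; remaining = 28.59 − 11.95 = 16.64 mol
V(O2) = nRT/P = 16.64 × 8.314 × 676.15 / 2850 = 32.82 L

32.8 L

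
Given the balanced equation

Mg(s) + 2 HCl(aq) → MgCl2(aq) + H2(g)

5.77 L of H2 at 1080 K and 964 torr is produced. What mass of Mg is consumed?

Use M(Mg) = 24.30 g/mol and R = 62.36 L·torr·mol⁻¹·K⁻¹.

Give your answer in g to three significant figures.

2.01 g

n(H2) = PV/RT = (964 × 5.77) / (62.36 × 1080) = 0.08259 mol
n(Mg) = (1/1) × 0.08259 = 0.08259 mol
m(Mg) = 0.08259 × 24.30 = 2.007 g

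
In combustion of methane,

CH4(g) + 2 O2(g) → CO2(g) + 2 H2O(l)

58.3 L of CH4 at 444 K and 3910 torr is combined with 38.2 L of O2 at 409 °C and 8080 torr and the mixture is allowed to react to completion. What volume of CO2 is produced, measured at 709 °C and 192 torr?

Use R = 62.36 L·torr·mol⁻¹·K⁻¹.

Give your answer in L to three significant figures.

n(CH4) = PV/RT = (3910 × 58.3) / (62.36 × 444) = 8.233 mol
n(O2) = PV/RT = (8080 × 38.2) / (62.36 × 682.15) = 7.256 mol
For 8.233 mol CH4, stoichiometry requires (2/1) × 8.233 = 16.47 mol O2; 7.256 mol is available, so O2 is limiting.
n(CO2) = (1/2) × 7.256 = 3.628 mol
V(CO2) = nRT/P = 3.628 × 62.36 × 982.15 / 192 = 1157 L

1160 L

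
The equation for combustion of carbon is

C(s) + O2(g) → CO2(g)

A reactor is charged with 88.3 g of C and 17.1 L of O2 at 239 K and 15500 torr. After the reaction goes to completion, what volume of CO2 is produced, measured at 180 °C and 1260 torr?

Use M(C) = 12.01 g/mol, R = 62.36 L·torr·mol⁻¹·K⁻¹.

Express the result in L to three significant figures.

n(C) = 88.3 / 12.01 = 7.352 mol
n(O2) = PV/RT = (15500 × 17.1) / (62.36 × 239) = 17.78 mol
For 7.352 mol C, stoichiometry requires (1/1) × 7.352 = 7.352 mol O2; 17.78 mol is available, so C is limiting.
n(CO2) = (1/1) × 7.352 = 7.352 mol
V(CO2) = nRT/P = 7.352 × 62.36 × 453.15 / 1260 = 164.9 L

165 L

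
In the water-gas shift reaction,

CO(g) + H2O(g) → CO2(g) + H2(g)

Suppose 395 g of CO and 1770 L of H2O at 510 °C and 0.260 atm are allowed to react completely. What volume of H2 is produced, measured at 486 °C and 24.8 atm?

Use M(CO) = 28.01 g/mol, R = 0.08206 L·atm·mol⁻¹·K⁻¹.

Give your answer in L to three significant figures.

18.0 L

n(CO) = 395 / 28.01 = 14.10 mol
n(H2O) = PV/RT = (0.260 × 1770) / (0.08206 × 783.15) = 7.161 mol
For 14.10 mol CO, stoichiometry requires (1/1) × 14.10 = 14.10 mol H2O; 7.161 mol is available, so H2O is limiting.
n(H2) = (1/1) × 7.161 = 7.161 mol
V(H2) = nRT/P = 7.161 × 0.08206 × 759.15 / 24.8 = 17.99 L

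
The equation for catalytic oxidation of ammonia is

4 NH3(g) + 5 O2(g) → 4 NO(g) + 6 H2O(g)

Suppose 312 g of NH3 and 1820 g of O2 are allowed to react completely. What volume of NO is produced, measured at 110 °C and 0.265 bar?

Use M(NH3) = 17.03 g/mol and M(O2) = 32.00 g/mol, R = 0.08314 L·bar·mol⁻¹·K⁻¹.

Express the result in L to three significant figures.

n(NH3) = 312 / 17.03 = 18.32 mol
n(O2) = 1820 / 32.00 = 56.88 mol
For 18.32 mol NH3, stoichiometry requires (5/4) × 18.32 = 22.90 mol O2; 56.88 mol is available, so NH3 is limiting.
n(NO) = (4/4) × 18.32 = 18.32 mol
V(NO) = nRT/P = 18.32 × 0.08314 × 383.15 / 0.265 = 2202 L

2200 L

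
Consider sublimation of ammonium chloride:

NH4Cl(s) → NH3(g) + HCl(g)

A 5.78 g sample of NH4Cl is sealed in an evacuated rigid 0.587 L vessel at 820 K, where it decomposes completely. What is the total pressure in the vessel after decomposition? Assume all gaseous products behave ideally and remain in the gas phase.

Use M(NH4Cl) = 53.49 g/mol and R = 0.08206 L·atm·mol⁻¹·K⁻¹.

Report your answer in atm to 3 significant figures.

24.8 atm

n(NH4Cl) = 5.78 / 53.49 = 0.1081 mol
n(gas produced) = (2/1) × 0.1081 = 0.2162 mol
P = nRT/V = 0.2162 × 0.08206 × 820 / 0.587 = 24.78 atm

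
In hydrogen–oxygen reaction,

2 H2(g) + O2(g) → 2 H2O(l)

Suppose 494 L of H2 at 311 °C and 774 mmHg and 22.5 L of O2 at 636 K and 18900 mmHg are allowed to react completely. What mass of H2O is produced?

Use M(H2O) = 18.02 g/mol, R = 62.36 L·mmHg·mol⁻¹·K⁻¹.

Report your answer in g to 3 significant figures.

n(H2) = PV/RT = (774 × 494) / (62.36 × 584.15) = 10.50 mol
n(O2) = PV/RT = (18900 × 22.5) / (62.36 × 636) = 10.72 mol
For 10.50 mol H2, stoichiometry requires (1/2) × 10.50 = 5.250 mol O2; 10.72 mol is available, so H2 is limiting.
n(H2O) = (2/2) × 10.50 = 10.50 mol
m(H2O) = 10.50 × 18.02 = 189.2 g

189 g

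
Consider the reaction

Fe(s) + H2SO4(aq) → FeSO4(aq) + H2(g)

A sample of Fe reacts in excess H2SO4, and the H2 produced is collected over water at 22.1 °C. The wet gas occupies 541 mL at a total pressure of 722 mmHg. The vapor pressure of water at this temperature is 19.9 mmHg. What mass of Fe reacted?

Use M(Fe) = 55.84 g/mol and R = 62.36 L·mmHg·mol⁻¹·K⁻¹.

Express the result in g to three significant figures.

1.15 g

P(H2) = 722 − 19.9 = 702.1 mmHg
n(H2) = PV/RT = (702.1 × 0.5410) / (62.36 × 295.25) = 0.02063 mol
n(Fe) = (1/1) × 0.02063 = 0.02063 mol
m(Fe) = 0.02063 × 55.84 = 1.152 g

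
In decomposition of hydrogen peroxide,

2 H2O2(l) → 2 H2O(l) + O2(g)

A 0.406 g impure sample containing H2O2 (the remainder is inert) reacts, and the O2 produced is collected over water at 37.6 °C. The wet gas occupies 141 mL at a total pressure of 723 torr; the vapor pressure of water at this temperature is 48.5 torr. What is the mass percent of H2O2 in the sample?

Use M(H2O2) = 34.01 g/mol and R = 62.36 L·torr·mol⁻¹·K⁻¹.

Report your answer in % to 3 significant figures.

82.2 %

P(O2) = 723 − 48.5 = 674.5 torr
n(O2) = PV/RT = (674.5 × 0.1410) / (62.36 × 310.75) = 0.004908 mol
n(H2O2) = (2/1) × 0.004908 = 0.009816 mol
m(H2O2) = 0.009816 × 34.01 = 0.3338 g
%H2O2 = 0.3338 / 0.406 × 100 = 82.22%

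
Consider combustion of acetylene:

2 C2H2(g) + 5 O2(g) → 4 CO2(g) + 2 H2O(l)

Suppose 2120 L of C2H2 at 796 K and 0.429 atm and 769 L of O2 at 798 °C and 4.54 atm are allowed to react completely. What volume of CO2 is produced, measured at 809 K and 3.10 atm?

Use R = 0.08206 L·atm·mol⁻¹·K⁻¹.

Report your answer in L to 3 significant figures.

n(C2H2) = PV/RT = (0.429 × 2120) / (0.08206 × 796) = 13.92 mol
n(O2) = PV/RT = (4.54 × 769) / (0.08206 × 1071.15) = 39.72 mol
For 13.92 mol C2H2, stoichiometry requires (5/2) × 13.92 = 34.80 mol O2; 39.72 mol is available, so C2H2 is limiting.
n(CO2) = (4/2) × 13.92 = 27.84 mol
V(CO2) = nRT/P = 27.84 × 0.08206 × 809 / 3.10 = 596.2 L

596 L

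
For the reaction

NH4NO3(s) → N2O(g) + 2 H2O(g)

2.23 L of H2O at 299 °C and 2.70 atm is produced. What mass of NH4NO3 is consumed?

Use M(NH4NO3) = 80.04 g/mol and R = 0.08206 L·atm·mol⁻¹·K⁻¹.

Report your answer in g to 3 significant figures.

5.13 g

n(H2O) = PV/RT = (2.70 × 2.23) / (0.08206 × 572.15) = 0.1282 mol
n(NH4NO3) = (1/2) × 0.1282 = 0.06410 mol
m(NH4NO3) = 0.06410 × 80.04 = 5.131 g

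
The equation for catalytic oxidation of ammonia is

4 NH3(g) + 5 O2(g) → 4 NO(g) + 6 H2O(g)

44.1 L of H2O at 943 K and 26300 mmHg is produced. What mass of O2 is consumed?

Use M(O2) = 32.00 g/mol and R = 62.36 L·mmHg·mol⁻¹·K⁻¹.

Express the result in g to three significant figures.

526 g

n(H2O) = PV/RT = (26300 × 44.1) / (62.36 × 943) = 19.72 mol
n(O2) = (5/6) × 19.72 = 16.43 mol
m(O2) = 16.43 × 32.00 = 525.8 g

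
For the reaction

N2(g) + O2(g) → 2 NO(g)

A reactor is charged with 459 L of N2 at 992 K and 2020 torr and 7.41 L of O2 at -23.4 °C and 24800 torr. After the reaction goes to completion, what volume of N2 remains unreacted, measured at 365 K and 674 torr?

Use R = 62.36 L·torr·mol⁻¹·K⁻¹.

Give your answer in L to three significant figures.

108 L

n(N2) = PV/RT = (2020 × 459) / (62.36 × 992) = 14.99 mol
n(O2) = PV/RT = (24800 × 7.41) / (62.36 × 249.75) = 11.80 mol
For 14.99 mol N2, stoichiometry requires (1/1) × 14.99 = 14.99 mol O2; 11.80 mol is available, so O2 is limiting.
n(N2) consumed = (1/1) × 11.80 = 11.80 mol; remaining = 14.99 − 11.80 = 3.190 mol
V(N2) = nRT/P = 3.190 × 62.36 × 365 / 674 = 107.7 L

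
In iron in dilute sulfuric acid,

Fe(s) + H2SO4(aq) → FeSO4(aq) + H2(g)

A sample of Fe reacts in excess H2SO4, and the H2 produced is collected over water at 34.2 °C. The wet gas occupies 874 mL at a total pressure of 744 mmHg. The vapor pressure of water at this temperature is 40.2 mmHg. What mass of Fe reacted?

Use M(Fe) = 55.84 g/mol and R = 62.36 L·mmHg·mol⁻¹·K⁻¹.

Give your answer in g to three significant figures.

1.79 g

P(H2) = 744 − 40.2 = 703.8 mmHg
n(H2) = PV/RT = (703.8 × 0.8740) / (62.36 × 307.35) = 0.03209 mol
n(Fe) = (1/1) × 0.03209 = 0.03209 mol
m(Fe) = 0.03209 × 55.84 = 1.792 g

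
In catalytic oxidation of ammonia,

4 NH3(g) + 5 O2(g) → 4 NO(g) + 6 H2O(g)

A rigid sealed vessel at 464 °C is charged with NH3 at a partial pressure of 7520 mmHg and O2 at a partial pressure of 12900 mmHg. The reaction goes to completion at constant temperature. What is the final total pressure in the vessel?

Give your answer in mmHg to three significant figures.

22300 mmHg

Because the vessel is rigid and T is held at 464 °C, work the stoichiometry in partial pressures (P_i = n_iRT/V).
P(O2) required for 7520 mmHg of NH3 = (5/4) × 7520 = 9400 mmHg; available 12900 mmHg, so NH3 is limiting.
P(O2) remaining = 12900 − (5/4) × 7520 = 3500 mmHg
P(gaseous products) = (4+6)/4 × 7520 = 18800 mmHg
P_total at 464 °C = 3500 + 18800 = 22300 mmHg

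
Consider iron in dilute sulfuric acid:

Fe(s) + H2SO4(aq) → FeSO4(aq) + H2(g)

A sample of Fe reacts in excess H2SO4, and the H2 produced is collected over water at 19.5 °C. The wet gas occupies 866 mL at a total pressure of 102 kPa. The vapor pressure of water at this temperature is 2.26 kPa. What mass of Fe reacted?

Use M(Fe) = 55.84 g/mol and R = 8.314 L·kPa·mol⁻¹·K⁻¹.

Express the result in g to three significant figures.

1.98 g

P(H2) = 102 − 2.26 = 99.74 kPa
n(H2) = PV/RT = (99.74 × 0.8660) / (8.314 × 292.65) = 0.03550 mol
n(Fe) = (1/1) × 0.03550 = 0.03550 mol
m(Fe) = 0.03550 × 55.84 = 1.982 g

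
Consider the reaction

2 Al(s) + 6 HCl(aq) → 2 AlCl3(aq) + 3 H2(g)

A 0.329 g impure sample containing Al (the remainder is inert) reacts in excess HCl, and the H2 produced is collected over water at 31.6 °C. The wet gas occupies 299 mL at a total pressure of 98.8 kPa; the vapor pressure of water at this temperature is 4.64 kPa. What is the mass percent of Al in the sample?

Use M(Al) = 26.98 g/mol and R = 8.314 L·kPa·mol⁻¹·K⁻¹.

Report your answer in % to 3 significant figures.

P(H2) = 98.8 − 4.64 = 94.16 kPa
n(H2) = PV/RT = (94.16 × 0.2990) / (8.314 × 304.75) = 0.01111 mol
n(Al) = (2/3) × 0.01111 = 0.007407 mol
m(Al) = 0.007407 × 26.98 = 0.1998 g
%Al = 0.1998 / 0.329 × 100 = 60.73%

60.7 %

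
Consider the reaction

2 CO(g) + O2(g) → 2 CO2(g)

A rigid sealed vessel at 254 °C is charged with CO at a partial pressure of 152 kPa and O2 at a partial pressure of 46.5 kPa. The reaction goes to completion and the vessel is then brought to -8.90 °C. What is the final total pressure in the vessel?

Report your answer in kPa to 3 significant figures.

With V and T fixed, P_i ∝ n_i, so the mole ratios apply directly to partial pressures at 254 °C.
P(O2) required for 152 kPa of CO = (1/2) × 152 = 76.00 kPa; available 46.5 kPa, so O2 is limiting.
P(CO) remaining = 152 − (2/1) × 46.5 = 59.00 kPa
P(gaseous products) = (2)/1 × 46.5 = 93.00 kPa
P_total at 254 °C = 59.00 + 93.00 = 152.0 kPa
Scaling to -8.90 °C: P = 152.0 × 264.25/527.15 = 76.19 kPa

76.2 kPa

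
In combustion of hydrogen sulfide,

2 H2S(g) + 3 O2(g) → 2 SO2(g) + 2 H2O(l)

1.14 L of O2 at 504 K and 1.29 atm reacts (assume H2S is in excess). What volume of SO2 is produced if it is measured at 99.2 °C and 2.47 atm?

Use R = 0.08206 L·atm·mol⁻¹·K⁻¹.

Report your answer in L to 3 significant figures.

0.293 L

n(O2) = PV/RT = (1.29 × 1.14) / (0.08206 × 504) = 0.03556 mol
n(SO2) = (2/3) × 0.03556 = 0.02371 mol
V = nRT/P = 0.02371 × 0.08206 × 372.35 / 2.47 = 0.2933 L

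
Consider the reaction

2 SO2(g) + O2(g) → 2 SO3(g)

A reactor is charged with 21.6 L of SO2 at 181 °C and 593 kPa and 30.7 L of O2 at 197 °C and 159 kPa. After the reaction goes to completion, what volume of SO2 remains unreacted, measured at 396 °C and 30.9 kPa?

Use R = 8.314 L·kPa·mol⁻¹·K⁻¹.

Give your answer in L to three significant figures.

161 L

n(SO2) = PV/RT = (593 × 21.6) / (8.314 × 454.15) = 3.392 mol
n(O2) = PV/RT = (159 × 30.7) / (8.314 × 470.15) = 1.249 mol
For 3.392 mol SO2, stoichiometry requires (1/2) × 3.392 = 1.696 mol O2; 1.249 mol is available, so O2 is limiting.
n(SO2) consumed = (2/1) × 1.249 = 2.498 mol; remaining = 3.392 − 2.498 = 0.8940 mol
V(SO2) = nRT/P = 0.8940 × 8.314 × 669.15 / 30.9 = 161.0 L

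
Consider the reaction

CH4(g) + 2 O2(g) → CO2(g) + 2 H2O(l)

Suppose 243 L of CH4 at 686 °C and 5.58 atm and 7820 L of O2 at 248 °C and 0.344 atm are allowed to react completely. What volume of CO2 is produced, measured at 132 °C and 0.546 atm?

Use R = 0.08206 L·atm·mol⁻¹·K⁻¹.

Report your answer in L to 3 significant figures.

1050 L

n(CH4) = PV/RT = (5.58 × 243) / (0.08206 × 959.15) = 17.23 mol
n(O2) = PV/RT = (0.344 × 7820) / (0.08206 × 521.15) = 62.90 mol
For 17.23 mol CH4, stoichiometry requires (2/1) × 17.23 = 34.46 mol O2; 62.90 mol is available, so CH4 is limiting.
n(CO2) = (1/1) × 17.23 = 17.23 mol
V(CO2) = nRT/P = 17.23 × 0.08206 × 405.15 / 0.546 = 1049 L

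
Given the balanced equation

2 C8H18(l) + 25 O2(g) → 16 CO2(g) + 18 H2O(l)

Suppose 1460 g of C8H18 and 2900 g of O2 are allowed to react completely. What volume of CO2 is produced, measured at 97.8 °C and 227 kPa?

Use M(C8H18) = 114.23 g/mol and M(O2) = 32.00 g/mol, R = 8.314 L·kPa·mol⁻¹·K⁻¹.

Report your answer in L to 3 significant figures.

n(C8H18) = 1460 / 114.23 = 12.78 mol
n(O2) = 2900 / 32.00 = 90.62 mol
For 12.78 mol C8H18, stoichiometry requires (25/2) × 12.78 = 159.8 mol O2; 90.62 mol is available, so O2 is limiting.
n(CO2) = (16/25) × 90.62 = 58.00 mol
V(CO2) = nRT/P = 58.00 × 8.314 × 370.95 / 227 = 788.0 L

788 L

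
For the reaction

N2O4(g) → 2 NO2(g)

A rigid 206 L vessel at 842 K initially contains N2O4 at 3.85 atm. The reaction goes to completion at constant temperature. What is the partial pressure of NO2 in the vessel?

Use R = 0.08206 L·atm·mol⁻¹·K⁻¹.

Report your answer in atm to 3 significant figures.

7.70 atm

n(N2O4)₀ = PV/RT = (3.85 × 206) / (0.08206 × 842) = 11.48 mol
n(NO2) = (2/1) × 11.48 = 22.96 mol
P(NO2) = nRT/V = 22.96 × 0.08206 × 842 / 206 = 7.701 atm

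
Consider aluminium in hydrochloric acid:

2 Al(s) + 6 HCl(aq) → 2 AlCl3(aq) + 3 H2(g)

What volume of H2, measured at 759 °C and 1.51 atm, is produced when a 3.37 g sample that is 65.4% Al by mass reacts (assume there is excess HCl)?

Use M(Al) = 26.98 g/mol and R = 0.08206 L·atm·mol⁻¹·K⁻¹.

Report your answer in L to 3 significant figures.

mass of Al = 3.37 × 65.4/100 = 2.204 g
n(Al) = 2.204 / 26.98 = 0.08169 mol
n(H2) = (3/2) × 0.08169 = 0.1225 mol
V = nRT/P = 0.1225 × 0.08206 × 1032.15 / 1.51 = 6.871 L

6.87 L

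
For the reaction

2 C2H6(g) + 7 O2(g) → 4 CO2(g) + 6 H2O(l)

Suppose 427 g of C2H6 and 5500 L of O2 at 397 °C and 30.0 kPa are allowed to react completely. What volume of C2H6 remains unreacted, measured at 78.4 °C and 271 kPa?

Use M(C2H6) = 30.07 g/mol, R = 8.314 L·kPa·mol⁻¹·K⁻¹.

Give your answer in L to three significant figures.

n(C2H6) = 427 / 30.07 = 14.20 mol
n(O2) = PV/RT = (30.0 × 5500) / (8.314 × 670.15) = 29.61 mol
For 14.20 mol C2H6, stoichiometry requires (7/2) × 14.20 = 49.70 mol O2; 29.61 mol is available, so O2 is limiting.
n(C2H6) consumed = (2/7) × 29.61 = 8.460 mol; remaining = 14.20 − 8.460 = 5.740 mol
V(C2H6) = nRT/P = 5.740 × 8.314 × 351.55 / 271 = 61.91 L

61.9 L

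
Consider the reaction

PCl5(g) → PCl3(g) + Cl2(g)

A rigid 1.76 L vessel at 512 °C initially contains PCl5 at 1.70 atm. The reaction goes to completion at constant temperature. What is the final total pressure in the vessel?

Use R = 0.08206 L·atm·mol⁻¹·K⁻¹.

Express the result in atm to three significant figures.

At constant T and V, P ∝ n(gas): 1 mol gas → 2 mol gas.
P_final = (2/1) × 1.70 = 3.400 atm

3.40 atm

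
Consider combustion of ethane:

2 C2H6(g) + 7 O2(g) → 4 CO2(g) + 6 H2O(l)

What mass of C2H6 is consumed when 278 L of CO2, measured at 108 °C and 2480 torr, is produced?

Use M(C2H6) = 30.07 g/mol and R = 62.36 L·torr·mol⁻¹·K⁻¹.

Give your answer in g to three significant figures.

n(CO2) = PV/RT = (2480 × 278) / (62.36 × 381.15) = 29.01 mol
n(C2H6) = (2/4) × 29.01 = 14.51 mol
m(C2H6) = 14.51 × 30.07 = 436.3 g

436 g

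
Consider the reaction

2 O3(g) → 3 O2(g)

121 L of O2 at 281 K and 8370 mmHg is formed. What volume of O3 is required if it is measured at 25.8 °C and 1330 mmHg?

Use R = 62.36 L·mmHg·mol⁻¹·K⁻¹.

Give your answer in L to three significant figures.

540 L

n(O2) = PV/RT = (8370 × 121) / (62.36 × 281) = 57.80 mol
n(O3) = (2/3) × 57.80 = 38.53 mol
V = nRT/P = 38.53 × 62.36 × 298.95 / 1330 = 540.1 L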